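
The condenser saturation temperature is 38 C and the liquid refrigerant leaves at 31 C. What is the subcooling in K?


Subcooling = T_cond - T_liquid
Subcooling = 38 - 31
Subcooling = 7 K

7


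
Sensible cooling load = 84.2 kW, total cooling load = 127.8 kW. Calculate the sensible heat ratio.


SHR = Q_sensible / Q_total
SHR = 84.2 / 127.8
SHR = 0.659

0.659


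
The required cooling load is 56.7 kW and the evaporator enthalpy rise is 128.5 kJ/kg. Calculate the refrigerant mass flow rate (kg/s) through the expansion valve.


m_dot = Q / dh
m_dot = 56.7 / 128.5
m_dot = 0.4412 kg/s

0.4412


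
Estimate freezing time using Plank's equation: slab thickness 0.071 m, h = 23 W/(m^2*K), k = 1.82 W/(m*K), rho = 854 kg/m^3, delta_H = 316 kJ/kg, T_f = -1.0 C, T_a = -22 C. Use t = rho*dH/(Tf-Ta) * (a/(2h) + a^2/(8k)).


dT = -1.0 - (-22) = 21.0 K
term1 = a/(2h) = 0.071/(2*23) = 0.001543478261
term2 = a^2/(8k) = 0.071^2/(8*1.82) = 0.0003462225275
t = rho*dH*1000/dT * (term1 + term2)
t = 854*316*1000/21.0 * (0.001543478261 + 0.0003462225275)
t = 24284 s

24284


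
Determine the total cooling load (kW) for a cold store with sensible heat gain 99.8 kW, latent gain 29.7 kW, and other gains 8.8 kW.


Q_total = Q_s + Q_l + Q_misc
Q_total = 99.8 + 29.7 + 8.8
Q_total = 138.3 kW

138.3


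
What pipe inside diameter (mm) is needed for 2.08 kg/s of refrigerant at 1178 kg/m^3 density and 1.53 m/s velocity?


A = m_dot / (rho * v) = 2.08 / (1178 * 1.53) = 0.001154055284 m^2
d = sqrt(4*A/pi) * 1000
d = 38.3 mm

38.3


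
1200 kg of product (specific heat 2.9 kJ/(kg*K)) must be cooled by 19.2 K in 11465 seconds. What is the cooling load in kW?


Q = m * cp * dT / t
Q = 1200 * 2.9 * 19.2 / 11465
Q = 5.828 kW

5.828


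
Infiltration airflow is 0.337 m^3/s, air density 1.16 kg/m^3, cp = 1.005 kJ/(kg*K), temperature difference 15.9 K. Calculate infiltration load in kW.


Q = V_dot * rho * cp * dT
Q = 0.337 * 1.16 * 1.005 * 15.9
Q = 6.247 kW

6.247


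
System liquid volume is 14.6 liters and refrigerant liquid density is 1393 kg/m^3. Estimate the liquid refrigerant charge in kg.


Charge = V * rho / 1000
Charge = 14.6 * 1393 / 1000
Charge = 20.34 kg

20.34


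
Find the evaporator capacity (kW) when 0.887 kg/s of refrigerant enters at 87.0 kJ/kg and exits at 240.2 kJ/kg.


dh = 240.2 - 87.0 = 153.2 kJ/kg
Q_evap = m_dot * dh = 0.887 * 153.2
Q_evap = 135.89 kW

135.89


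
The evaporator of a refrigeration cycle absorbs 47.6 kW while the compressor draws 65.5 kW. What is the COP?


COP = Q_evap / W
COP = 47.6 / 65.5
COP = 0.727

0.727


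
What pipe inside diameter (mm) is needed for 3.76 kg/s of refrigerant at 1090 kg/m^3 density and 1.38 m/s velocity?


A = m_dot / (rho * v) = 3.76 / (1090 * 1.38) = 0.002499667597 m^2
d = sqrt(4*A/pi) * 1000
d = 56.4 mm

56.4


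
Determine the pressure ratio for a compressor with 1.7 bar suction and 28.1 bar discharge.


PR = P_high / P_low
PR = 28.1 / 1.7
PR = 16.529

16.529


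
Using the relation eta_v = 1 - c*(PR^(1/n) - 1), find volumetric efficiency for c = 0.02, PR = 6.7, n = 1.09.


PR^(1/n) = 6.7^(1/1.09) = 5.72620368
eta_v = 1 - 0.02 * (5.72620368 - 1)
eta_v = 0.9055

0.9055


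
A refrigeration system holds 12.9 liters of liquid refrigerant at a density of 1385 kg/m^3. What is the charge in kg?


Charge = V * rho / 1000
Charge = 12.9 * 1385 / 1000
Charge = 17.87 kg

17.87


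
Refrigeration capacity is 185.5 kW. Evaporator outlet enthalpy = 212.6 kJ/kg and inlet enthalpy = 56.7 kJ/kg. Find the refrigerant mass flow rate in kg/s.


dh = 212.6 - 56.7 = 155.9 kJ/kg
m_dot = Q / dh = 185.5 / 155.9 = 1.1899 kg/s

1.1899


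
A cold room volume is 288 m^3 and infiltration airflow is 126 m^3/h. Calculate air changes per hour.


ACH = flow / volume
ACH = 126 / 288
ACH = 0.438

0.438


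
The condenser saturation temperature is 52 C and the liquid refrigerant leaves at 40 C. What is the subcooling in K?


Subcooling = T_cond - T_liquid
Subcooling = 52 - 40
Subcooling = 12 K

12


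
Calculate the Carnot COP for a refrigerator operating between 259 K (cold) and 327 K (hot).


dT = 327 - 259 = 68 K
COP_carnot = T_cold / dT = 259 / 68
COP_carnot = 3.809

3.809


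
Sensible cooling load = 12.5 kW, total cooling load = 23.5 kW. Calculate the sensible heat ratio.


SHR = Q_sensible / Q_total
SHR = 12.5 / 23.5
SHR = 0.532

0.532


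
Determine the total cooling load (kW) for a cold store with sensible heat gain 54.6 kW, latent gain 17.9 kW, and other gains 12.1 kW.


Q_total = Q_s + Q_l + Q_misc
Q_total = 54.6 + 17.9 + 12.1
Q_total = 84.6 kW

84.6


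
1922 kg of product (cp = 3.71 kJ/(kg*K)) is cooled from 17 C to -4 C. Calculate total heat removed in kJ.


dT = 17 - (-4) = 21 K
Q = m * cp * dT = 1922 * 3.71 * 21
Q = 149743 kJ

149743


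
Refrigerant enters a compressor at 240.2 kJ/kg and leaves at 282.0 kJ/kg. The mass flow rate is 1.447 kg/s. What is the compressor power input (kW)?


dh = 282.0 - 240.2 = 41.8 kJ/kg
W = m_dot * dh = 1.447 * 41.8 = 60.48 kW

60.48


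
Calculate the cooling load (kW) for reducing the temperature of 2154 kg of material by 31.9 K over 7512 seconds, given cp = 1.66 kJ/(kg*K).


Q = m * cp * dT / t
Q = 2154 * 1.66 * 31.9 / 7512
Q = 15.184 kW

15.184


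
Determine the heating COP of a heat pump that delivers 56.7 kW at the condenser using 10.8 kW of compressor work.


COP_hp = Q_cond / W
COP_hp = 56.7 / 10.8
COP_hp = 5.25

5.25


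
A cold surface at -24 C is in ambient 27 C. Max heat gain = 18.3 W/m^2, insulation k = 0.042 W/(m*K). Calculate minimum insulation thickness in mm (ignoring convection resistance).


dT = 27 - (-24) = 51 K
thickness = k * dT / q_max * 1000
thickness = 0.042 * 51 / 18.3 * 1000
thickness = 117.0 mm

117.0


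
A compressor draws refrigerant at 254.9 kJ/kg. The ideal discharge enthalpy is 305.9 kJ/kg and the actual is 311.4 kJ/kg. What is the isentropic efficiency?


dh_ideal = 305.9 - 254.9 = 51.0 kJ/kg
dh_actual = 311.4 - 254.9 = 56.5 kJ/kg
eta_s = dh_ideal / dh_actual = 51.0 / 56.5
eta_s = 0.9027

0.9027


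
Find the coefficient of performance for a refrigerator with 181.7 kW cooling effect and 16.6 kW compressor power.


COP = Q_evap / W
COP = 181.7 / 16.6
COP = 10.946

10.946


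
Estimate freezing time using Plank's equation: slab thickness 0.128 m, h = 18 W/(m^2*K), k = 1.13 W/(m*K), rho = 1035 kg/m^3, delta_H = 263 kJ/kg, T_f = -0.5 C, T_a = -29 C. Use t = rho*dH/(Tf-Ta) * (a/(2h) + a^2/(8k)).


dT = -0.5 - (-29) = 28.5 K
term1 = a/(2h) = 0.128/(2*18) = 0.003555555556
term2 = a^2/(8k) = 0.128^2/(8*1.13) = 0.001812389381
t = rho*dH*1000/dT * (term1 + term2)
t = 1035*263*1000/28.5 * (0.003555555556 + 0.001812389381)
t = 51270 s

51270


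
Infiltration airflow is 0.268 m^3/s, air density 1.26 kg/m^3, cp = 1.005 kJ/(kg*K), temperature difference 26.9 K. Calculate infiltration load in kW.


Q = V_dot * rho * cp * dT
Q = 0.268 * 1.26 * 1.005 * 26.9
Q = 9.129 kW

9.129


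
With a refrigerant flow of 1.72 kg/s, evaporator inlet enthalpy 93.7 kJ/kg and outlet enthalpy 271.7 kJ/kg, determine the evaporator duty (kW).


dh = 271.7 - 93.7 = 178.0 kJ/kg
Q_evap = m_dot * dh = 1.72 * 178.0
Q_evap = 306.16 kW

306.16


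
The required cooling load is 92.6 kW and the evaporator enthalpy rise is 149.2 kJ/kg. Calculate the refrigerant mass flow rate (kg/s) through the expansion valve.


m_dot = Q / dh
m_dot = 92.6 / 149.2
m_dot = 0.6206 kg/s

0.6206


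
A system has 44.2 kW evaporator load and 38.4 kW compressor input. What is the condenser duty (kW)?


Q_cond = Q_evap + W
Q_cond = 44.2 + 38.4
Q_cond = 82.6 kW

82.6


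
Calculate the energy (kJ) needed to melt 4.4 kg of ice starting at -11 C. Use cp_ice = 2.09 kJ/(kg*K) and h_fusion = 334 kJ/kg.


Sensible heat = cp * dT = 2.09 * 11 = 22.99 kJ/kg
Total per kg = 22.99 + 334 = 356.99 kJ/kg
Q = m * total = 4.4 * 356.99
Q = 1570.8 kJ

1570.8


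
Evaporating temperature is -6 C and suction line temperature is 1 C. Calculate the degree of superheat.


Superheat = T_suction - T_evap
Superheat = 1 - (-6)
Superheat = 7 K

7


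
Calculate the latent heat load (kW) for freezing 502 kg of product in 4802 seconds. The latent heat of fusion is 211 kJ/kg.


Q_lat = m * h_fg / t
Q_lat = 502 * 211 / 4802
Q_lat = 22.06 kW

22.06


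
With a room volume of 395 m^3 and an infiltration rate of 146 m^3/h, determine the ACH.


ACH = flow / volume
ACH = 146 / 395
ACH = 0.37

0.37


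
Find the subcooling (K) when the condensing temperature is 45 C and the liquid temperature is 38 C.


Subcooling = T_cond - T_liquid
Subcooling = 45 - 38
Subcooling = 7 K

7


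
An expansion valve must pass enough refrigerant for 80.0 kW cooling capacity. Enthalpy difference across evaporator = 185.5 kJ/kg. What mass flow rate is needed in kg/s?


m_dot = Q / dh
m_dot = 80.0 / 185.5
m_dot = 0.4313 kg/s

0.4313


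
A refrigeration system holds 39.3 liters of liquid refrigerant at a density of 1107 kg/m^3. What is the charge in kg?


Charge = V * rho / 1000
Charge = 39.3 * 1107 / 1000
Charge = 43.51 kg

43.51


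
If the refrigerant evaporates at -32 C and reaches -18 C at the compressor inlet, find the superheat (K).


Superheat = T_suction - T_evap
Superheat = -18 - (-32)
Superheat = 14 K

14


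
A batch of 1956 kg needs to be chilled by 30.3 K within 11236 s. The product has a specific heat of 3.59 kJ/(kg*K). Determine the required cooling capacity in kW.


Q = m * cp * dT / t
Q = 1956 * 3.59 * 30.3 / 11236
Q = 18.936 kW

18.936


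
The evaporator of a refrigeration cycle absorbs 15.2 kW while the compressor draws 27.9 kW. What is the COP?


COP = Q_evap / W
COP = 15.2 / 27.9
COP = 0.545

0.545


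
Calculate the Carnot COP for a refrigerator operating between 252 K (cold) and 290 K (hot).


dT = 290 - 252 = 38 K
COP_carnot = T_cold / dT = 252 / 38
COP_carnot = 6.632

6.632


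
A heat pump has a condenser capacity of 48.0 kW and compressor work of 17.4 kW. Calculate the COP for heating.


COP_hp = Q_cond / W
COP_hp = 48.0 / 17.4
COP_hp = 2.759

2.759


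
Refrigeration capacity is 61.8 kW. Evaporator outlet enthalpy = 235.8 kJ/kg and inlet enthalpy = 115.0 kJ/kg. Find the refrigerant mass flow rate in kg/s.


dh = 235.8 - 115.0 = 120.8 kJ/kg
m_dot = Q / dh = 61.8 / 120.8 = 0.5116 kg/s

0.5116


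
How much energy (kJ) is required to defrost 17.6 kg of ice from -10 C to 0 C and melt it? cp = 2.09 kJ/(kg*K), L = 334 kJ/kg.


Sensible heat = cp * dT = 2.09 * 10 = 20.9 kJ/kg
Total per kg = 20.9 + 334 = 354.9 kJ/kg
Q = m * total = 17.6 * 354.9
Q = 6246.2 kJ

6246.2


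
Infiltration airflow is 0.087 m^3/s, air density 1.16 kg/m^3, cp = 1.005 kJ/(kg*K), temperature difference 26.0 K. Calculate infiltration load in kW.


Q = V_dot * rho * cp * dT
Q = 0.087 * 1.16 * 1.005 * 26.0
Q = 2.637 kW

2.637


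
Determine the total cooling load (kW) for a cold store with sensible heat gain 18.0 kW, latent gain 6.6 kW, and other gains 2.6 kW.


Q_total = Q_s + Q_l + Q_misc
Q_total = 18.0 + 6.6 + 2.6
Q_total = 27.2 kW

27.2


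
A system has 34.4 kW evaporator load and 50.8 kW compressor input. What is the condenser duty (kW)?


Q_cond = Q_evap + W
Q_cond = 34.4 + 50.8
Q_cond = 85.2 kW

85.2


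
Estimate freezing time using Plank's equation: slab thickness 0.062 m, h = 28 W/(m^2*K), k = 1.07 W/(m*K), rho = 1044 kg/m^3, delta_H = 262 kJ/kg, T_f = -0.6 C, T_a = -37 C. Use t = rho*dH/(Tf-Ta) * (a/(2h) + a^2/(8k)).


dT = -0.6 - (-37) = 36.4 K
term1 = a/(2h) = 0.062/(2*28) = 0.001107142857
term2 = a^2/(8k) = 0.062^2/(8*1.07) = 0.0004490654206
t = rho*dH*1000/dT * (term1 + term2)
t = 1044*262*1000/36.4 * (0.001107142857 + 0.0004490654206)
t = 11694 s

11694


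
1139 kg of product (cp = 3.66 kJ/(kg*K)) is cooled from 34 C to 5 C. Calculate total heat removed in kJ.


dT = 34 - (5) = 29 K
Q = m * cp * dT = 1139 * 3.66 * 29
Q = 120893 kJ

120893


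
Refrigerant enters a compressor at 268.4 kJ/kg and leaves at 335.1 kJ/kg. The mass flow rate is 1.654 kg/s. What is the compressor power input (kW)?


dh = 335.1 - 268.4 = 66.7 kJ/kg
W = m_dot * dh = 1.654 * 66.7 = 110.32 kW

110.32


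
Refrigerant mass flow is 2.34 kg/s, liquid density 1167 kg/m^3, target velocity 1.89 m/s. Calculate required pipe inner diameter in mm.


A = m_dot / (rho * v) = 2.34 / (1167 * 1.89) = 0.001060921369 m^2
d = sqrt(4*A/pi) * 1000
d = 36.8 mm

36.8


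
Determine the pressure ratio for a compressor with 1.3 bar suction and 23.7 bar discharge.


PR = P_high / P_low
PR = 23.7 / 1.3
PR = 18.231

18.231


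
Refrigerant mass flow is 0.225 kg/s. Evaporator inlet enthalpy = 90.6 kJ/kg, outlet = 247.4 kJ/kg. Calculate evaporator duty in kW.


dh = 247.4 - 90.6 = 156.8 kJ/kg
Q_evap = m_dot * dh = 0.225 * 156.8
Q_evap = 35.28 kW

35.28


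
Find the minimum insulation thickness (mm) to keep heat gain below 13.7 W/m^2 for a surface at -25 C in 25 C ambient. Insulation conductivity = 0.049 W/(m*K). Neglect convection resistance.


dT = 25 - (-25) = 50 K
thickness = k * dT / q_max * 1000
thickness = 0.049 * 50 / 13.7 * 1000
thickness = 178.8 mm

178.8


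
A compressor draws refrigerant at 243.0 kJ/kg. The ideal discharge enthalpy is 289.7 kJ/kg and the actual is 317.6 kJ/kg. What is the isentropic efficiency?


dh_ideal = 289.7 - 243.0 = 46.7 kJ/kg
dh_actual = 317.6 - 243.0 = 74.6 kJ/kg
eta_s = dh_ideal / dh_actual = 46.7 / 74.6
eta_s = 0.626

0.626


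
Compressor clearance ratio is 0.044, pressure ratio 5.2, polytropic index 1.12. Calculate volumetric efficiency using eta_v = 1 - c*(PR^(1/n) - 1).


PR^(1/n) = 5.2^(1/1.12) = 4.35801479
eta_v = 1 - 0.044 * (4.35801479 - 1)
eta_v = 0.8522

0.8522


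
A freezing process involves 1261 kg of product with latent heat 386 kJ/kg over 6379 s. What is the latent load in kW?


Q_lat = m * h_fg / t
Q_lat = 1261 * 386 / 6379
Q_lat = 76.3 kW

76.3


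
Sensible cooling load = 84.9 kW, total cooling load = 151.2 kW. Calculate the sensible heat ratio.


SHR = Q_sensible / Q_total
SHR = 84.9 / 151.2
SHR = 0.562

0.562


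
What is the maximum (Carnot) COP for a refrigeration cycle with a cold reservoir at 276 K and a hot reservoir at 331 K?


dT = 331 - 276 = 55 K
COP_carnot = T_cold / dT = 276 / 55
COP_carnot = 5.018

5.018


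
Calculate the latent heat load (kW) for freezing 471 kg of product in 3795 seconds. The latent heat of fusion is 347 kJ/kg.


Q_lat = m * h_fg / t
Q_lat = 471 * 347 / 3795
Q_lat = 43.07 kW

43.07


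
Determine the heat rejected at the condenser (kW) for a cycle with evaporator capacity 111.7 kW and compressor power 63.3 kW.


Q_cond = Q_evap + W
Q_cond = 111.7 + 63.3
Q_cond = 175.0 kW

175.0


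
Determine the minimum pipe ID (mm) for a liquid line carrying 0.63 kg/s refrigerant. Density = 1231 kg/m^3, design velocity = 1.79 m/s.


A = m_dot / (rho * v) = 0.63 / (1231 * 1.79) = 0.000285910079 m^2
d = sqrt(4*A/pi) * 1000
d = 19.1 mm

19.1


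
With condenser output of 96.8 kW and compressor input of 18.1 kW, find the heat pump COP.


COP_hp = Q_cond / W
COP_hp = 96.8 / 18.1
COP_hp = 5.348

5.348


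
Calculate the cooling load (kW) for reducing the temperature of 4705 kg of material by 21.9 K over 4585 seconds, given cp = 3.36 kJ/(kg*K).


Q = m * cp * dT / t
Q = 4705 * 3.36 * 21.9 / 4585
Q = 75.51 kW

75.51


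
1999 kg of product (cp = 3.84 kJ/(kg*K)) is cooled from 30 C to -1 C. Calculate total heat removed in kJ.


dT = 30 - (-1) = 31 K
Q = m * cp * dT = 1999 * 3.84 * 31
Q = 237961 kJ

237961


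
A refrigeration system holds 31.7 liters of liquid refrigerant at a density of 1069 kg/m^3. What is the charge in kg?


Charge = V * rho / 1000
Charge = 31.7 * 1069 / 1000
Charge = 33.89 kg

33.89


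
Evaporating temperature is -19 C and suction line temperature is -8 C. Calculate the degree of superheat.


Superheat = T_suction - T_evap
Superheat = -8 - (-19)
Superheat = 11 K

11


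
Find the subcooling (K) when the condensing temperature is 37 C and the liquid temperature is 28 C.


Subcooling = T_cond - T_liquid
Subcooling = 37 - 28
Subcooling = 9 K

9


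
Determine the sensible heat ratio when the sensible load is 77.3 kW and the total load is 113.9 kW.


SHR = Q_sensible / Q_total
SHR = 77.3 / 113.9
SHR = 0.679

0.679


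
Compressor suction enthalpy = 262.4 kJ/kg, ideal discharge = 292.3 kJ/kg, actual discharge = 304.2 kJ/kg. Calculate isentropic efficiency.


dh_ideal = 292.3 - 262.4 = 29.9 kJ/kg
dh_actual = 304.2 - 262.4 = 41.8 kJ/kg
eta_s = dh_ideal / dh_actual = 29.9 / 41.8
eta_s = 0.7153

0.7153


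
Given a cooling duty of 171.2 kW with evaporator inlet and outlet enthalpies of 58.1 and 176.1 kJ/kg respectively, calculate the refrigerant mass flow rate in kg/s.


dh = 176.1 - 58.1 = 118.0 kJ/kg
m_dot = Q / dh = 171.2 / 118.0 = 1.4508 kg/s

1.4508


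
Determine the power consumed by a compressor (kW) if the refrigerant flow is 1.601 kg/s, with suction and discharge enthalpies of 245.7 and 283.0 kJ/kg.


dh = 283.0 - 245.7 = 37.3 kJ/kg
W = m_dot * dh = 1.601 * 37.3 = 59.72 kW

59.72


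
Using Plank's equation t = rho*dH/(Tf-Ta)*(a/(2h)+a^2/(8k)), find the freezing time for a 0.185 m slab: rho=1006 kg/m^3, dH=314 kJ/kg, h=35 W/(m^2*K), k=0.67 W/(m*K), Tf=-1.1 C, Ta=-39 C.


dT = -1.1 - (-39) = 37.9 K
term1 = a/(2h) = 0.185/(2*35) = 0.002642857143
term2 = a^2/(8k) = 0.185^2/(8*0.67) = 0.006385261194
t = rho*dH*1000/dT * (term1 + term2)
t = 1006*314*1000/37.9 * (0.002642857143 + 0.006385261194)
t = 75246 s

75246


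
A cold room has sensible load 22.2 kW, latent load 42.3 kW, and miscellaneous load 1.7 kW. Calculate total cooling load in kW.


Q_total = Q_s + Q_l + Q_misc
Q_total = 22.2 + 42.3 + 1.7
Q_total = 66.2 kW

66.2


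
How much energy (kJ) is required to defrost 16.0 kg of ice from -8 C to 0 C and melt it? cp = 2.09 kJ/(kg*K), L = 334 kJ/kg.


Sensible heat = cp * dT = 2.09 * 8 = 16.72 kJ/kg
Total per kg = 16.72 + 334 = 350.72 kJ/kg
Q = m * total = 16.0 * 350.72
Q = 5611.5 kJ

5611.5


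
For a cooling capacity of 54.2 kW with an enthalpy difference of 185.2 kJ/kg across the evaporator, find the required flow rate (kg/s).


m_dot = Q / dh
m_dot = 54.2 / 185.2
m_dot = 0.2927 kg/s

0.2927


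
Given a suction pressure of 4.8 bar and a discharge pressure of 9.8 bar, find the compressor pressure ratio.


PR = P_high / P_low
PR = 9.8 / 4.8
PR = 2.042

2.042


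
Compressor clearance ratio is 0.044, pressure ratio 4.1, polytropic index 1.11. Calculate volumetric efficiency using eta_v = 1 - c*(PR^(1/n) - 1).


PR^(1/n) = 4.1^(1/1.11) = 3.56498354
eta_v = 1 - 0.044 * (3.56498354 - 1)
eta_v = 0.8871

0.8871


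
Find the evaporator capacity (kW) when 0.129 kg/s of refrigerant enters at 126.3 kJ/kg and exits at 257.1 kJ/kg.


dh = 257.1 - 126.3 = 130.8 kJ/kg
Q_evap = m_dot * dh = 0.129 * 130.8
Q_evap = 16.87 kW

16.87


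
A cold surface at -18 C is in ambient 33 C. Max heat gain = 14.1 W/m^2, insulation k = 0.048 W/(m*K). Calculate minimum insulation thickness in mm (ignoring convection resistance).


dT = 33 - (-18) = 51 K
thickness = k * dT / q_max * 1000
thickness = 0.048 * 51 / 14.1 * 1000
thickness = 173.6 mm

173.6


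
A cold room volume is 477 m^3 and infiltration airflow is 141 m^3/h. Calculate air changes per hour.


ACH = flow / volume
ACH = 141 / 477
ACH = 0.296

0.296


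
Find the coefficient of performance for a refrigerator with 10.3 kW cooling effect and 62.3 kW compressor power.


COP = Q_evap / W
COP = 10.3 / 62.3
COP = 0.165

0.165


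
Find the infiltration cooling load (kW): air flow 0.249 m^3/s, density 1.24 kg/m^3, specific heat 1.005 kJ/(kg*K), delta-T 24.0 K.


Q = V_dot * rho * cp * dT
Q = 0.249 * 1.24 * 1.005 * 24.0
Q = 7.447 kW

7.447


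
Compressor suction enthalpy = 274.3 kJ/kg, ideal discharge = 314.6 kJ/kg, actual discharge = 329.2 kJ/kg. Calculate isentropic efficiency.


dh_ideal = 314.6 - 274.3 = 40.3 kJ/kg
dh_actual = 329.2 - 274.3 = 54.9 kJ/kg
eta_s = dh_ideal / dh_actual = 40.3 / 54.9
eta_s = 0.7341

0.7341


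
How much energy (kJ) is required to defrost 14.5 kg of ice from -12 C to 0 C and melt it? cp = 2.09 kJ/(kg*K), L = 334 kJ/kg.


Sensible heat = cp * dT = 2.09 * 12 = 25.08 kJ/kg
Total per kg = 25.08 + 334 = 359.08 kJ/kg
Q = m * total = 14.5 * 359.08
Q = 5206.7 kJ

5206.7


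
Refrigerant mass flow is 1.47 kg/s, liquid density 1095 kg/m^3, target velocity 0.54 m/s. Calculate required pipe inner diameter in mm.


A = m_dot / (rho * v) = 1.47 / (1095 * 0.54) = 0.002486047692 m^2
d = sqrt(4*A/pi) * 1000
d = 56.3 mm

56.3


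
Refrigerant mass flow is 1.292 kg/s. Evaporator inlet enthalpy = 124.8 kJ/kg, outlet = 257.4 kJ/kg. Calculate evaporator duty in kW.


dh = 257.4 - 124.8 = 132.6 kJ/kg
Q_evap = m_dot * dh = 1.292 * 132.6
Q_evap = 171.32 kW

171.32


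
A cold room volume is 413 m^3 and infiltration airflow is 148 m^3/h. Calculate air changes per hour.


ACH = flow / volume
ACH = 148 / 413
ACH = 0.358

0.358


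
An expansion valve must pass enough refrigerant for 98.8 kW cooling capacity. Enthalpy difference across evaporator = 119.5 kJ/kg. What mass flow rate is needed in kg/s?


m_dot = Q / dh
m_dot = 98.8 / 119.5
m_dot = 0.8268 kg/s

0.8268


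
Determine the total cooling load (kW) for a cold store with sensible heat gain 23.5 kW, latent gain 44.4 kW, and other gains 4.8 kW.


Q_total = Q_s + Q_l + Q_misc
Q_total = 23.5 + 44.4 + 4.8
Q_total = 72.7 kW

72.7


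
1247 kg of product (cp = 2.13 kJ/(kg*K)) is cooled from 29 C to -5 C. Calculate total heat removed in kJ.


dT = 29 - (-5) = 34 K
Q = m * cp * dT = 1247 * 2.13 * 34
Q = 90308 kJ

90308


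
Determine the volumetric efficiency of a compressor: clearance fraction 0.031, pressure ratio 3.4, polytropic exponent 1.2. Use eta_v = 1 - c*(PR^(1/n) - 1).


PR^(1/n) = 3.4^(1/1.2) = 2.77267584
eta_v = 1 - 0.031 * (2.77267584 - 1)
eta_v = 0.945

0.945


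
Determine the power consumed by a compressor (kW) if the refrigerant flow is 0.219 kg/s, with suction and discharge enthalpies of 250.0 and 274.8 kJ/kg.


dh = 274.8 - 250.0 = 24.8 kJ/kg
W = m_dot * dh = 0.219 * 24.8 = 5.43 kW

5.43


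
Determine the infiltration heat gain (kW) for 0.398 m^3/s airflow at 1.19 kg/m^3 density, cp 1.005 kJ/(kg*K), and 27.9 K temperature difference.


Q = V_dot * rho * cp * dT
Q = 0.398 * 1.19 * 1.005 * 27.9
Q = 13.28 kW

13.28


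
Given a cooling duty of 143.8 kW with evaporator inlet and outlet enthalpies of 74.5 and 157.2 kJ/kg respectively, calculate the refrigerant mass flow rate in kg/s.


dh = 157.2 - 74.5 = 82.7 kJ/kg
m_dot = Q / dh = 143.8 / 82.7 = 1.7388 kg/s

1.7388


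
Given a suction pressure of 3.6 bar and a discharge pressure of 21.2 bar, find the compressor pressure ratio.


PR = P_high / P_low
PR = 21.2 / 3.6
PR = 5.889

5.889


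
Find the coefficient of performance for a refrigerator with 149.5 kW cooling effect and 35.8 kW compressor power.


COP = Q_evap / W
COP = 149.5 / 35.8
COP = 4.176

4.176


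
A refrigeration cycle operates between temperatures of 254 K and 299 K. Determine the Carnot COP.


dT = 299 - 254 = 45 K
COP_carnot = T_cold / dT = 254 / 45
COP_carnot = 5.644

5.644


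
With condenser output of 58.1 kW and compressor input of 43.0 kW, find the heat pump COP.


COP_hp = Q_cond / W
COP_hp = 58.1 / 43.0
COP_hp = 1.351

1.351


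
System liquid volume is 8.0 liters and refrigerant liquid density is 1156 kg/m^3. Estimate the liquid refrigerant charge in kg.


Charge = V * rho / 1000
Charge = 8.0 * 1156 / 1000
Charge = 9.25 kg

9.25


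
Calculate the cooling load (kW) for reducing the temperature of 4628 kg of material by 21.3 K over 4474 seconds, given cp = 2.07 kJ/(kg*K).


Q = m * cp * dT / t
Q = 4628 * 2.07 * 21.3 / 4474
Q = 45.609 kW

45.609


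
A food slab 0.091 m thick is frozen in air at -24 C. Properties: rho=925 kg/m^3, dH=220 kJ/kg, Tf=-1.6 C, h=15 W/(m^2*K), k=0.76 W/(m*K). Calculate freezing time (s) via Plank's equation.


dT = -1.6 - (-24) = 22.4 K
term1 = a/(2h) = 0.091/(2*15) = 0.003033333333
term2 = a^2/(8k) = 0.091^2/(8*0.76) = 0.001362006579
t = rho*dH*1000/dT * (term1 + term2)
t = 925*220*1000/22.4 * (0.003033333333 + 0.001362006579)
t = 39931 s

39931


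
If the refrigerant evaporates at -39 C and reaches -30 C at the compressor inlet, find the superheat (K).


Superheat = T_suction - T_evap
Superheat = -30 - (-39)
Superheat = 9 K

9


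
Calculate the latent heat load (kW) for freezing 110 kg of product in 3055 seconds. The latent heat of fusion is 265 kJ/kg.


Q_lat = m * h_fg / t
Q_lat = 110 * 265 / 3055
Q_lat = 9.54 kW

9.54


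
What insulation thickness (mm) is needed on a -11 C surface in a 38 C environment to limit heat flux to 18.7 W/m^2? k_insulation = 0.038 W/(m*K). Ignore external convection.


dT = 38 - (-11) = 49 K
thickness = k * dT / q_max * 1000
thickness = 0.038 * 49 / 18.7 * 1000
thickness = 99.6 mm

99.6


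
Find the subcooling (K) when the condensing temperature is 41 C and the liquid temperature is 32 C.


Subcooling = T_cond - T_liquid
Subcooling = 41 - 32
Subcooling = 9 K

9


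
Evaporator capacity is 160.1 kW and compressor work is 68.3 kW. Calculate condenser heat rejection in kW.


Q_cond = Q_evap + W
Q_cond = 160.1 + 68.3
Q_cond = 228.4 kW

228.4


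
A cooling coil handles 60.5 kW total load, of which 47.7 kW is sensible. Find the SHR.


SHR = Q_sensible / Q_total
SHR = 47.7 / 60.5
SHR = 0.788

0.788


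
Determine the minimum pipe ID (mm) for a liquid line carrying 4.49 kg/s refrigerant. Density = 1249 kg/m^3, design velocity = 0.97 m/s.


A = m_dot / (rho * v) = 4.49 / (1249 * 0.97) = 0.00370605763 m^2
d = sqrt(4*A/pi) * 1000
d = 68.7 mm

68.7


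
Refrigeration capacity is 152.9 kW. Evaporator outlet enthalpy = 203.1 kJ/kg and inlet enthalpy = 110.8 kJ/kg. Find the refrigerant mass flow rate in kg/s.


dh = 203.1 - 110.8 = 92.3 kJ/kg
m_dot = Q / dh = 152.9 / 92.3 = 1.6566 kg/s

1.6566


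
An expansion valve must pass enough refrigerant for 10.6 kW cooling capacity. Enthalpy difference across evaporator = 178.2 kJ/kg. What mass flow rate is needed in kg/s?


m_dot = Q / dh
m_dot = 10.6 / 178.2
m_dot = 0.0595 kg/s

0.0595


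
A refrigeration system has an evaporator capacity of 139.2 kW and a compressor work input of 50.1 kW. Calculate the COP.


COP = Q_evap / W
COP = 139.2 / 50.1
COP = 2.778

2.778


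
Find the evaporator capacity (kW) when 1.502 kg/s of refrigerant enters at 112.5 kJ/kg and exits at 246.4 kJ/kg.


dh = 246.4 - 112.5 = 133.9 kJ/kg
Q_evap = m_dot * dh = 1.502 * 133.9
Q_evap = 201.12 kW

201.12


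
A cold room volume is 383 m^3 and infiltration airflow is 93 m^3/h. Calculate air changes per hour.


ACH = flow / volume
ACH = 93 / 383
ACH = 0.243

0.243


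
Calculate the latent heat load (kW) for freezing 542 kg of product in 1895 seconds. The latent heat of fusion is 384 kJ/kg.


Q_lat = m * h_fg / t
Q_lat = 542 * 384 / 1895
Q_lat = 109.83 kW

109.83


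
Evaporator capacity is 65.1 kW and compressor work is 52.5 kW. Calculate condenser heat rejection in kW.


Q_cond = Q_evap + W
Q_cond = 65.1 + 52.5
Q_cond = 117.6 kW

117.6


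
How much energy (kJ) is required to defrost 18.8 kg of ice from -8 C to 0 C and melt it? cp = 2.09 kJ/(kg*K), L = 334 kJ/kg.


Sensible heat = cp * dT = 2.09 * 8 = 16.72 kJ/kg
Total per kg = 16.72 + 334 = 350.72 kJ/kg
Q = m * total = 18.8 * 350.72
Q = 6593.5 kJ

6593.5


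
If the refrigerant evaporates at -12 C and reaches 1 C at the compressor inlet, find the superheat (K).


Superheat = T_suction - T_evap
Superheat = 1 - (-12)
Superheat = 13 K

13


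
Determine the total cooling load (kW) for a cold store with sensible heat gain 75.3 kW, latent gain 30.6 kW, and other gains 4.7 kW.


Q_total = Q_s + Q_l + Q_misc
Q_total = 75.3 + 30.6 + 4.7
Q_total = 110.6 kW

110.6


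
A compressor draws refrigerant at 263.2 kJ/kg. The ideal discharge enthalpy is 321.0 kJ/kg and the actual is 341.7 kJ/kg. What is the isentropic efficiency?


dh_ideal = 321.0 - 263.2 = 57.8 kJ/kg
dh_actual = 341.7 - 263.2 = 78.5 kJ/kg
eta_s = dh_ideal / dh_actual = 57.8 / 78.5
eta_s = 0.7363

0.7363


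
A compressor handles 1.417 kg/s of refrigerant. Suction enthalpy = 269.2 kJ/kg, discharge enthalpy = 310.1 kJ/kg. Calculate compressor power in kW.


dh = 310.1 - 269.2 = 40.9 kJ/kg
W = m_dot * dh = 1.417 * 40.9 = 57.96 kW

57.96


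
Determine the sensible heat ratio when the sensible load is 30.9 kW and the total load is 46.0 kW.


SHR = Q_sensible / Q_total
SHR = 30.9 / 46.0
SHR = 0.672

0.672


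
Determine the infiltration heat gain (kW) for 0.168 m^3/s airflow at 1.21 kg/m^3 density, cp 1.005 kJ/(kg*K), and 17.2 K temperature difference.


Q = V_dot * rho * cp * dT
Q = 0.168 * 1.21 * 1.005 * 17.2
Q = 3.514 kW

3.514


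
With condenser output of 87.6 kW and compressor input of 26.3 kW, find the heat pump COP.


COP_hp = Q_cond / W
COP_hp = 87.6 / 26.3
COP_hp = 3.331

3.331


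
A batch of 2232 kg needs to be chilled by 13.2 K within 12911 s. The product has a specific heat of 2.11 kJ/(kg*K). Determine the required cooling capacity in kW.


Q = m * cp * dT / t
Q = 2232 * 2.11 * 13.2 / 12911
Q = 4.815 kW

4.815


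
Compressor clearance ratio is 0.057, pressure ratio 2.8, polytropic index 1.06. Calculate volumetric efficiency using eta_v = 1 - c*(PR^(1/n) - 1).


PR^(1/n) = 2.8^(1/1.06) = 2.64147923
eta_v = 1 - 0.057 * (2.64147923 - 1)
eta_v = 0.9064

0.9064


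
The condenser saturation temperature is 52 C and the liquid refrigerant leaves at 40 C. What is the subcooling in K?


Subcooling = T_cond - T_liquid
Subcooling = 52 - 40
Subcooling = 12 K

12


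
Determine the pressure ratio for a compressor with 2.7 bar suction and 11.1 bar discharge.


PR = P_high / P_low
PR = 11.1 / 2.7
PR = 4.111

4.111


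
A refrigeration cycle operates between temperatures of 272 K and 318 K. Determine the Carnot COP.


dT = 318 - 272 = 46 K
COP_carnot = T_cold / dT = 272 / 46
COP_carnot = 5.913

5.913


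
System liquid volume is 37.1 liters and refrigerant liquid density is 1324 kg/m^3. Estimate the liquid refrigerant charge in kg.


Charge = V * rho / 1000
Charge = 37.1 * 1324 / 1000
Charge = 49.12 kg

49.12


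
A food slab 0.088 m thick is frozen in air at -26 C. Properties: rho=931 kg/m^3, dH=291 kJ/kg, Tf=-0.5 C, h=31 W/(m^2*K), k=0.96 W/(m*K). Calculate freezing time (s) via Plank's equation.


dT = -0.5 - (-26) = 25.5 K
term1 = a/(2h) = 0.088/(2*31) = 0.001419354839
term2 = a^2/(8k) = 0.088^2/(8*0.96) = 0.001008333333
t = rho*dH*1000/dT * (term1 + term2)
t = 931*291*1000/25.5 * (0.001419354839 + 0.001008333333)
t = 25793 s

25793


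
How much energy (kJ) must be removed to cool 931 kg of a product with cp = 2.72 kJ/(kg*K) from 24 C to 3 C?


dT = 24 - (3) = 21 K
Q = m * cp * dT = 931 * 2.72 * 21
Q = 53179 kJ

53179


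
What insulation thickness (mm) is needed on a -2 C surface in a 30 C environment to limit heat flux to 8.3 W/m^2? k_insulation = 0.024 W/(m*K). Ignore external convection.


dT = 30 - (-2) = 32 K
thickness = k * dT / q_max * 1000
thickness = 0.024 * 32 / 8.3 * 1000
thickness = 92.5 mm

92.5


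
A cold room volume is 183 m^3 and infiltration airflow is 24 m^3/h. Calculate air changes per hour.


ACH = flow / volume
ACH = 24 / 183
ACH = 0.131

0.131


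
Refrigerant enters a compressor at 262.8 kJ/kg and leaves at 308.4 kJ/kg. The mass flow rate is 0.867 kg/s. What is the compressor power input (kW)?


dh = 308.4 - 262.8 = 45.6 kJ/kg
W = m_dot * dh = 0.867 * 45.6 = 39.54 kW

39.54


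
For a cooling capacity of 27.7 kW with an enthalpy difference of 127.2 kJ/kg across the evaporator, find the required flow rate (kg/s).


m_dot = Q / dh
m_dot = 27.7 / 127.2
m_dot = 0.2178 kg/s

0.2178


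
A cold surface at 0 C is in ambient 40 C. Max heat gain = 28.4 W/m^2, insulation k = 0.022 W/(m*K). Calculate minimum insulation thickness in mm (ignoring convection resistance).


dT = 40 - (0) = 40 K
thickness = k * dT / q_max * 1000
thickness = 0.022 * 40 / 28.4 * 1000
thickness = 31.0 mm

31.0


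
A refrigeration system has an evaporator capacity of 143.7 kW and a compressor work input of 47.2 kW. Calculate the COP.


COP = Q_evap / W
COP = 143.7 / 47.2
COP = 3.044

3.044


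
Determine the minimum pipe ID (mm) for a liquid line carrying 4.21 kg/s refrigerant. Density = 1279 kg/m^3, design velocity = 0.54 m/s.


A = m_dot / (rho * v) = 4.21 / (1279 * 0.54) = 0.006095618684 m^2
d = sqrt(4*A/pi) * 1000
d = 88.1 mm

88.1


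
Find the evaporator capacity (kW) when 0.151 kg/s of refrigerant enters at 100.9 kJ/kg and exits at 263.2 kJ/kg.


dh = 263.2 - 100.9 = 162.3 kJ/kg
Q_evap = m_dot * dh = 0.151 * 162.3
Q_evap = 24.51 kW

24.51


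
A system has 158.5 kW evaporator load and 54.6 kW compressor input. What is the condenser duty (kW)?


Q_cond = Q_evap + W
Q_cond = 158.5 + 54.6
Q_cond = 213.1 kW

213.1


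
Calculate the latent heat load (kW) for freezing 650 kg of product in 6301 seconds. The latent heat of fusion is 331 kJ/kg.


Q_lat = m * h_fg / t
Q_lat = 650 * 331 / 6301
Q_lat = 34.15 kW

34.15


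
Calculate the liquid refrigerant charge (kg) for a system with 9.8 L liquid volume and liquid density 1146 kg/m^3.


Charge = V * rho / 1000
Charge = 9.8 * 1146 / 1000
Charge = 11.23 kg

11.23


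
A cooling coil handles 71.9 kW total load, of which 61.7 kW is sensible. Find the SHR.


SHR = Q_sensible / Q_total
SHR = 61.7 / 71.9
SHR = 0.858

0.858


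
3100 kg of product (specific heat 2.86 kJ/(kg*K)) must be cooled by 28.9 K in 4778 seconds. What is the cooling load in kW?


Q = m * cp * dT / t
Q = 3100 * 2.86 * 28.9 / 4778
Q = 53.626 kW

53.626


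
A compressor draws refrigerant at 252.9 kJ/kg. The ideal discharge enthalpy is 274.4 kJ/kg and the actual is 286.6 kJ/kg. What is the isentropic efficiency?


dh_ideal = 274.4 - 252.9 = 21.5 kJ/kg
dh_actual = 286.6 - 252.9 = 33.7 kJ/kg
eta_s = dh_ideal / dh_actual = 21.5 / 33.7
eta_s = 0.638

0.638


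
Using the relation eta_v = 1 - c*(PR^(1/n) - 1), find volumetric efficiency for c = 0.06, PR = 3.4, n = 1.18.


PR^(1/n) = 3.4^(1/1.18) = 2.82101803
eta_v = 1 - 0.06 * (2.82101803 - 1)
eta_v = 0.8907

0.8907


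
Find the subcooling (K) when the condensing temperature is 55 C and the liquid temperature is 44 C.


Subcooling = T_cond - T_liquid
Subcooling = 55 - 44
Subcooling = 11 K

11


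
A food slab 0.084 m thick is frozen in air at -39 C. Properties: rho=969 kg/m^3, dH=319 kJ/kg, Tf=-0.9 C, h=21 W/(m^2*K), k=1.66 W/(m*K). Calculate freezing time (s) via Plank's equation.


dT = -0.9 - (-39) = 38.1 K
term1 = a/(2h) = 0.084/(2*21) = 0.002
term2 = a^2/(8k) = 0.084^2/(8*1.66) = 0.0005313253012
t = rho*dH*1000/dT * (term1 + term2)
t = 969*319*1000/38.1 * (0.002 + 0.0005313253012)
t = 20537 s

20537


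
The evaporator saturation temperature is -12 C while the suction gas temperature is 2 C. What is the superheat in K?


Superheat = T_suction - T_evap
Superheat = 2 - (-12)
Superheat = 14 K

14


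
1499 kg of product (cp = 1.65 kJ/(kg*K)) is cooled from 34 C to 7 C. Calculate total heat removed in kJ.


dT = 34 - (7) = 27 K
Q = m * cp * dT = 1499 * 1.65 * 27
Q = 66780 kJ

66780


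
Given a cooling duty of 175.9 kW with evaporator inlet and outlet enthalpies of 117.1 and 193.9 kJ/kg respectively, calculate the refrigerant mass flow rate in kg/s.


dh = 193.9 - 117.1 = 76.8 kJ/kg
m_dot = Q / dh = 175.9 / 76.8 = 2.2904 kg/s

2.2904


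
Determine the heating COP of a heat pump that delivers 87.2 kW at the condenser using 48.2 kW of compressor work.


COP_hp = Q_cond / W
COP_hp = 87.2 / 48.2
COP_hp = 1.809

1.809


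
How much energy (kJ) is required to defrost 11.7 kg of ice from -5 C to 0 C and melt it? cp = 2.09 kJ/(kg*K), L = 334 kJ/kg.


Sensible heat = cp * dT = 2.09 * 5 = 10.45 kJ/kg
Total per kg = 10.45 + 334 = 344.45 kJ/kg
Q = m * total = 11.7 * 344.45
Q = 4030.1 kJ

4030.1


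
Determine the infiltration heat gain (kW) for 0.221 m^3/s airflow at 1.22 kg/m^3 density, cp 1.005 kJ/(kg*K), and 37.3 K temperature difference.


Q = V_dot * rho * cp * dT
Q = 0.221 * 1.22 * 1.005 * 37.3
Q = 10.107 kW

10.107


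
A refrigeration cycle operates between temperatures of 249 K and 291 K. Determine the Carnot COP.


dT = 291 - 249 = 42 K
COP_carnot = T_cold / dT = 249 / 42
COP_carnot = 5.929

5.929


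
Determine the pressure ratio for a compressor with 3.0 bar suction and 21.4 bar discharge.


PR = P_high / P_low
PR = 21.4 / 3.0
PR = 7.133

7.133


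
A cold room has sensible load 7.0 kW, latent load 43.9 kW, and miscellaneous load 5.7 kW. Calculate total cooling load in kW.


Q_total = Q_s + Q_l + Q_misc
Q_total = 7.0 + 43.9 + 5.7
Q_total = 56.6 kW

56.6


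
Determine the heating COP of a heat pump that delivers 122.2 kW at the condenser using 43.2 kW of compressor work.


COP_hp = Q_cond / W
COP_hp = 122.2 / 43.2
COP_hp = 2.829

2.829


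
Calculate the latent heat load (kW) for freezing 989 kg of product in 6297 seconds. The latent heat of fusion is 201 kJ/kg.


Q_lat = m * h_fg / t
Q_lat = 989 * 201 / 6297
Q_lat = 31.57 kW

31.57


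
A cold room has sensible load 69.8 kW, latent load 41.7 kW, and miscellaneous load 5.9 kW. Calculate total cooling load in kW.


Q_total = Q_s + Q_l + Q_misc
Q_total = 69.8 + 41.7 + 5.9
Q_total = 117.4 kW

117.4


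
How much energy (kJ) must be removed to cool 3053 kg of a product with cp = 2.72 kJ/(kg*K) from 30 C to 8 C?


dT = 30 - (8) = 22 K
Q = m * cp * dT = 3053 * 2.72 * 22
Q = 182692 kJ

182692


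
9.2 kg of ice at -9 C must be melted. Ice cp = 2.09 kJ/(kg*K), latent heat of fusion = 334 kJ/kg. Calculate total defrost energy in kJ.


Sensible heat = cp * dT = 2.09 * 9 = 18.81 kJ/kg
Total per kg = 18.81 + 334 = 352.81 kJ/kg
Q = m * total = 9.2 * 352.81
Q = 3245.9 kJ

3245.9


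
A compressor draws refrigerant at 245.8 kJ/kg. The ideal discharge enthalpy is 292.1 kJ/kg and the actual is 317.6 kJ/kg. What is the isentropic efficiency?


dh_ideal = 292.1 - 245.8 = 46.3 kJ/kg
dh_actual = 317.6 - 245.8 = 71.8 kJ/kg
eta_s = dh_ideal / dh_actual = 46.3 / 71.8
eta_s = 0.6448

0.6448


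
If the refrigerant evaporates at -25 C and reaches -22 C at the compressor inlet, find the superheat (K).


Superheat = T_suction - T_evap
Superheat = -22 - (-25)
Superheat = 3 K

3


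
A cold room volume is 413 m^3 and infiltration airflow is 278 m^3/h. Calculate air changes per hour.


ACH = flow / volume
ACH = 278 / 413
ACH = 0.673

0.673


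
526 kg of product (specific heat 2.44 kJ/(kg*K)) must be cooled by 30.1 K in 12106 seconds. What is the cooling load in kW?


Q = m * cp * dT / t
Q = 526 * 2.44 * 30.1 / 12106
Q = 3.191 kW

3.191


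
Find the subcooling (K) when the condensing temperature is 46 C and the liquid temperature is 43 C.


Subcooling = T_cond - T_liquid
Subcooling = 46 - 43
Subcooling = 3 K

3


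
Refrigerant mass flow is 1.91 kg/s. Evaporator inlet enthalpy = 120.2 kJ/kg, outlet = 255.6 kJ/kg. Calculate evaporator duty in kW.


dh = 255.6 - 120.2 = 135.4 kJ/kg
Q_evap = m_dot * dh = 1.91 * 135.4
Q_evap = 258.61 kW

258.61


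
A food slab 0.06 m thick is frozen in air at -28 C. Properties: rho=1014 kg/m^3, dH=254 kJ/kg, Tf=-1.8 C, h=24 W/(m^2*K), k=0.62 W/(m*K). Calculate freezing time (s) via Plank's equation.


dT = -1.8 - (-28) = 26.2 K
term1 = a/(2h) = 0.06/(2*24) = 0.00125
term2 = a^2/(8k) = 0.06^2/(8*0.62) = 0.0007258064516
t = rho*dH*1000/dT * (term1 + term2)
t = 1014*254*1000/26.2 * (0.00125 + 0.0007258064516)
t = 19423 s

19423
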